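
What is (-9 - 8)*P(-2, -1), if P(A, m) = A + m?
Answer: 51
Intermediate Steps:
(-9 - 8)*P(-2, -1) = (-9 - 8)*(-2 - 1) = -17*(-3) = 51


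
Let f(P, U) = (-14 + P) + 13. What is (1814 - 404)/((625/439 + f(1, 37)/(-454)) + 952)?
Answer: 618990/418553 ≈ 1.4789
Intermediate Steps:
f(P, U) = -1 + P
(1814 - 404)/((625/439 + f(1, 37)/(-454)) + 952) = (1814 - 404)/((625/439 + (-1 + 1)/(-454)) + 952) = 1410/((625*(1/439) + 0*(-1/454)) + 952) = 1410/((625/439 + 0) + 952) = 1410/(625/439 + 952) = 1410/(418553/439) = 1410*(439/418553) = 618990/418553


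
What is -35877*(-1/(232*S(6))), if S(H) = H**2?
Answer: 11959/2784 ≈ 4.2956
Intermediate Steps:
-35877*(-1/(232*S(6))) = -35877/((-232*6**2)) = -35877/((-232*36)) = -35877/(-8352) = -35877*(-1/8352) = 11959/2784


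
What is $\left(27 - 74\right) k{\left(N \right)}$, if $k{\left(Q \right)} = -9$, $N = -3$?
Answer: $423$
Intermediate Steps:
$\left(27 - 74\right) k{\left(N \right)} = \left(27 - 74\right) \left(-9\right) = \left(-47\right) \left(-9\right) = 423$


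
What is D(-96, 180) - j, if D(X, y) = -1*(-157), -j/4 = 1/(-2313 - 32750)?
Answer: 5504887/35063 ≈ 157.00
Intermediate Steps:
j = 4/35063 (j = -4/(-2313 - 32750) = -4/(-35063) = -4*(-1/35063) = 4/35063 ≈ 0.00011408)
D(X, y) = 157
D(-96, 180) - j = 157 - 1*4/35063 = 157 - 4/35063 = 5504887/35063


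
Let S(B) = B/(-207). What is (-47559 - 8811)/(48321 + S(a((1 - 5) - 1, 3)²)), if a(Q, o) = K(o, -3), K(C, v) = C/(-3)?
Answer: -5834295/5001223 ≈ -1.1666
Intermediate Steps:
K(C, v) = -C/3 (K(C, v) = C*(-⅓) = -C/3)
a(Q, o) = -o/3
S(B) = -B/207 (S(B) = B*(-1/207) = -B/207)
(-47559 - 8811)/(48321 + S(a((1 - 5) - 1, 3)²)) = (-47559 - 8811)/(48321 - (-⅓*3)²/207) = -56370/(48321 - 1/207*(-1)²) = -56370/(48321 - 1/207*1) = -56370/(48321 - 1/207) = -56370/10002446/207 = -56370*207/10002446 = -5834295/5001223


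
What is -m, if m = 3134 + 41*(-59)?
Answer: -715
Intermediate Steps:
m = 715 (m = 3134 - 2419 = 715)
-m = -1*715 = -715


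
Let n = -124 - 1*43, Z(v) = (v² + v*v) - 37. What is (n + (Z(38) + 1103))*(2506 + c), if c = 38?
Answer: 9634128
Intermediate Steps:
Z(v) = -37 + 2*v² (Z(v) = (v² + v²) - 37 = 2*v² - 37 = -37 + 2*v²)
n = -167 (n = -124 - 43 = -167)
(n + (Z(38) + 1103))*(2506 + c) = (-167 + ((-37 + 2*38²) + 1103))*(2506 + 38) = (-167 + ((-37 + 2*1444) + 1103))*2544 = (-167 + ((-37 + 2888) + 1103))*2544 = (-167 + (2851 + 1103))*2544 = (-167 + 3954)*2544 = 3787*2544 = 9634128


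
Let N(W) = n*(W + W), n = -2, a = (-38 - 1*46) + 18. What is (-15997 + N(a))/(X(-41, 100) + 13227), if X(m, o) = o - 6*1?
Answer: -15733/13321 ≈ -1.1811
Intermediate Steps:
a = -66 (a = (-38 - 46) + 18 = -84 + 18 = -66)
N(W) = -4*W (N(W) = -2*(W + W) = -4*W)
X(m, o) = -6 + o (X(m, o) = o - 6 = -6 + o)
(-15997 + N(a))/(X(-41, 100) + 13227) = (-15997 - 4*(-66))/((-6 + 100) + 13227) = (-15997 + 264)/(94 + 13227) = -15733/13321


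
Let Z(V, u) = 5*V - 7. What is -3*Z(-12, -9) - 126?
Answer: 75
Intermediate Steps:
Z(V, u) = -7 + 5*V
-3*Z(-12, -9) - 126 = -3*(-7 + 5*(-12)) - 126 = -3*(-7 - 60) - 126 = -3*(-67) - 126 = 201 - 126 = 75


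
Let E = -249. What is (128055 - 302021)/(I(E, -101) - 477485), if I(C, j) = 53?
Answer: 86983/238716 ≈ 0.36438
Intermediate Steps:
(128055 - 302021)/(I(E, -101) - 477485) = (128055 - 302021)/(53 - 477485) = -173966/(-477432) = -173966*(-1/477432) = 86983/238716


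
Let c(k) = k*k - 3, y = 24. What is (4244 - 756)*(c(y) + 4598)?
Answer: 18036448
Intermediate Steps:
c(k) = -3 + k**2 (c(k) = k**2 - 3 = -3 + k**2)
(4244 - 756)*(c(y) + 4598) = (4244 - 756)*((-3 + 24**2) + 4598) = 3488*((-3 + 576) + 4598) = 3488*(573 + 4598) = 3488*5171 = 18036448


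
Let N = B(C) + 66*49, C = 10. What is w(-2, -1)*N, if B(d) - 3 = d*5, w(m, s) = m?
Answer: -6574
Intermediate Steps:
B(d) = 3 + 5*d (B(d) = 3 + d*5 = 3 + 5*d)
N = 3287 (N = (3 + 5*10) + 66*49 = (3 + 50) + 3234 = 53 + 3234 = 3287)
w(-2, -1)*N = -2*3287 = -6574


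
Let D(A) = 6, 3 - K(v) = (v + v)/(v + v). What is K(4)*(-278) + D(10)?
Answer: -550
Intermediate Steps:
K(v) = 2 (K(v) = 3 - (v + v)/(v + v) = 3 - 2*v/(2*v) = 3 - 2*v*1/(2*v) = 3 - 1*1 = 3 - 1 = 2)
K(4)*(-278) + D(10) = 2*(-278) + 6 = -556 + 6 = -550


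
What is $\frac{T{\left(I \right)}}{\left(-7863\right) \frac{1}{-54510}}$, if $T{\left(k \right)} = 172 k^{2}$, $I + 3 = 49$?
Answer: $\frac{6613007840}{2621} \approx 2.5231 \cdot 10^{6}$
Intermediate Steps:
$I = 46$ ($I = -3 + 49 = 46$)
$\frac{T{\left(I \right)}}{\left(-7863\right) \frac{1}{-54510}} = \frac{172 \cdot 46^{2}}{\left(-7863\right) \frac{1}{-54510}} = \frac{172 \cdot 2116}{\left(-7863\right) \left(- \frac{1}{54510}\right)} = \frac{363952}{\frac{2621}{18170}} = 363952 \cdot \frac{18170}{2621} = \frac{6613007840}{2621}$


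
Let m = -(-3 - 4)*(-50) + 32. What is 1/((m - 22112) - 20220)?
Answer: -1/42650 ≈ -2.3447e-5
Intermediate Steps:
m = -318 (m = -1*(-7)*(-50) + 32 = 7*(-50) + 32 = -350 + 32 = -318)
1/((m - 22112) - 20220) = 1/((-318 - 22112) - 20220) = 1/(-22430 - 20220) = 1/(-42650) = -1/42650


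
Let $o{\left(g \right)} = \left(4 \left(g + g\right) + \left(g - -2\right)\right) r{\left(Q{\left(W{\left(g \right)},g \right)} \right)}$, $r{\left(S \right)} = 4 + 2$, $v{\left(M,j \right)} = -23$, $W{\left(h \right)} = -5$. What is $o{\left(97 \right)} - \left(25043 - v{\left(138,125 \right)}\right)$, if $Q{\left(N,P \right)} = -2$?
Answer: $-19816$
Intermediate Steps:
$r{\left(S \right)} = 6$
$o{\left(g \right)} = 12 + 54 g$ ($o{\left(g \right)} = \left(4 \left(g + g\right) + \left(g - -2\right)\right) 6 = \left(4 \cdot 2 g + \left(g + 2\right)\right) 6 = \left(8 g + \left(2 + g\right)\right) 6 = \left(2 + 9 g\right) 6 = 12 + 54 g$)
$o{\left(97 \right)} - \left(25043 - v{\left(138,125 \right)}\right) = \left(12 + 54 \cdot 97\right) - \left(25043 - -23\right) = \left(12 + 5238\right) - \left(25043 + 23\right) = 5250 - 25066 = -19816$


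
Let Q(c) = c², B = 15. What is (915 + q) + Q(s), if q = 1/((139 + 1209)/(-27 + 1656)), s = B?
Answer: 1538349/1348 ≈ 1141.2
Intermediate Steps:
s = 15
q = 1629/1348 (q = 1/(1348/1629) = 1629/1348 ≈ 1.2085)
(915 + q) + Q(s) = (915 + 1629/1348) + 15² = 1235049/1348 + 225 = 1538349/1348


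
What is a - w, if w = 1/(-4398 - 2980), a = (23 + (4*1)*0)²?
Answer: 3902963/7378 ≈ 529.00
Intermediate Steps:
a = 529 (a = (23 + 4*0)² = (23 + 0)² = 23² = 529)
w = -1/7378 (w = 1/(-7378) = -1/7378 ≈ -0.00013554)
a - w = 529 - 1*(-1/7378) = 529 + 1/7378 = 3902963/7378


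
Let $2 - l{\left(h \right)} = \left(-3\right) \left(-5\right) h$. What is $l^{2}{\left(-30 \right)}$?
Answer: $204304$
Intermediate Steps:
$l{\left(h \right)} = 2 - 15 h$ ($l{\left(h \right)} = 2 - \left(-3\right) \left(-5\right) h = 2 - 15 h$)
$l^{2}{\left(-30 \right)} = \left(2 - -450\right)^{2} = \left(2 + 450\right)^{2} = 452^{2} = 204304$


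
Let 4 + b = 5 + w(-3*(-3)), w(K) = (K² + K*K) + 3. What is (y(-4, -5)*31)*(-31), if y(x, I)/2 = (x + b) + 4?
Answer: -319052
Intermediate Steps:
w(K) = 3 + 2*K² (w(K) = (K² + K²) + 3 = 2*K² + 3 = 3 + 2*K²)
b = 166 (b = -4 + (5 + (3 + 2*(-3*(-3))²)) = -4 + (5 + (3 + 2*9²)) = -4 + (5 + (3 + 2*81)) = -4 + (5 + (3 + 162)) = -4 + (5 + 165) = -4 + 170 = 166)
y(x, I) = 340 + 2*x (y(x, I) = 2*((x + 166) + 4) = 2*((166 + x) + 4) = 2*(170 + x) = 340 + 2*x)
(y(-4, -5)*31)*(-31) = ((340 + 2*(-4))*31)*(-31) = ((340 - 8)*31)*(-31) = (332*31)*(-31) = 10292*(-31) = -319052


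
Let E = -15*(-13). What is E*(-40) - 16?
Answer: -7816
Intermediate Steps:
E = 195
E*(-40) - 16 = 195*(-40) - 16 = -7800 - 16 = -7816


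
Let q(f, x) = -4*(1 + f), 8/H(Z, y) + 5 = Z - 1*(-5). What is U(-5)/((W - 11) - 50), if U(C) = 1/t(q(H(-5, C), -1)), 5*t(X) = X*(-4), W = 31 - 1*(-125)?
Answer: -5/912 ≈ -0.0054825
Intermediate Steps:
W = 156 (W = 31 + 125 = 156)
H(Z, y) = 8/Z (H(Z, y) = 8/(-5 + (Z - 1*(-5))) = 8/(-5 + (Z + 5)) = 8/(-5 + (5 + Z)) = 8/Z)
q(f, x) = -4 - 4*f
t(X) = -4*X/5 (t(X) = (X*(-4))/5 = (-4*X)/5 = -4*X/5)
U(C) = -25/48 (U(C) = 1/(-4*(-4 - 32/(-5))/5) = 1/(-4*(-4 - 32*(-1)/5)/5) = 1/(-4*(-4 - 4*(-8/5))/5) = 1/(-4*(-4 + 32/5)/5) = 1/(-4/5*12/5) = 1/(-48/25) = -25/48)
U(-5)/((W - 11) - 50) = -25/(48*((156 - 11) - 50)) = -25/(48*(145 - 50)) = -25/48/95 = -25/48*1/95 = -5/912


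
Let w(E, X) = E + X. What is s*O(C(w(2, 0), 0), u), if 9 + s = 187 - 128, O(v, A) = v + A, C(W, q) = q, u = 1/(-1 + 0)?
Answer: -50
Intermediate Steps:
u = -1 (u = 1/(-1) = -1)
O(v, A) = A + v
s = 50 (s = -9 + (187 - 128) = -9 + 59 = 50)
s*O(C(w(2, 0), 0), u) = 50*(-1 + 0) = 50*(-1) = -50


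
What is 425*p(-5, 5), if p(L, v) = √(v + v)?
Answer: 425*√10 ≈ 1344.0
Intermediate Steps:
p(L, v) = √2*√v (p(L, v) = √(2*v) = √2*√v)
425*p(-5, 5) = 425*(√2*√5) = 425*√10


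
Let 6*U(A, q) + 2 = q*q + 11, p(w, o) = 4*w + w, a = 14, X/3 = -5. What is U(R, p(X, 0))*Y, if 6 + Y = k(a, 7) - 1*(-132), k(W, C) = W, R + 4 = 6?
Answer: 131460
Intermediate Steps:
X = -15 (X = 3*(-5) = -15)
R = 2 (R = -4 + 6 = 2)
p(w, o) = 5*w
Y = 140 (Y = -6 + (14 - 1*(-132)) = -6 + (14 + 132) = -6 + 146 = 140)
U(A, q) = 3/2 + q²/6 (U(A, q) = -⅓ + (q*q + 11)/6 = -⅓ + (q² + 11)/6 = -⅓ + (11 + q²)/6 = -⅓ + (11/6 + q²/6) = 3/2 + q²/6)
U(R, p(X, 0))*Y = (3/2 + (5*(-15))²/6)*140 = (3/2 + (⅙)*(-75)²)*140 = (3/2 + (⅙)*5625)*140 = (3/2 + 1875/2)*140 = 939*140 = 131460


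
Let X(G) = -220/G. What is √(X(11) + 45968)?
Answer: 2*√11487 ≈ 214.35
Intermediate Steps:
√(X(11) + 45968) = √(-220/11 + 45968) = √(-220*1/11 + 45968) = √(-20 + 45968) = √45948 = 2*√11487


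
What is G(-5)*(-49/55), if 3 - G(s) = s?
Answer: -392/55 ≈ -7.1273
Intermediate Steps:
G(s) = 3 - s
G(-5)*(-49/55) = (3 - 1*(-5))*(-49/55) = (3 + 5)*(-49*1/55) = 8*(-49/55) = -392/55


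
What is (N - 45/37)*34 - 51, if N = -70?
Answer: -91477/37 ≈ -2472.4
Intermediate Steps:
(N - 45/37)*34 - 51 = (-70 - 45/37)*34 - 51 = -2635/37*34 - 51 = -89590/37 - 51 = -91477/37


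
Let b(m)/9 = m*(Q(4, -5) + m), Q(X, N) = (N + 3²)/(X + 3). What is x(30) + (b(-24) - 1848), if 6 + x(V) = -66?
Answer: 21984/7 ≈ 3140.6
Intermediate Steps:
Q(X, N) = (9 + N)/(3 + X) (Q(X, N) = (N + 9)/(3 + X) = (9 + N)/(3 + X))
x(V) = -72 (x(V) = -6 - 66 = -72)
b(m) = 9*m*(4/7 + m) (b(m) = 9*(m*((9 - 5)/(3 + 4) + m)) = 9*(m*(4/7 + m)) = 9*m*(4/7 + m))
x(30) + (b(-24) - 1848) = -72 + ((9/7)*(-24)*(4 + 7*(-24)) - 1848) = -72 + ((9/7)*(-24)*(4 - 168) - 1848) = -72 + ((9/7)*(-24)*(-164) - 1848) = -72 + (35424/7 - 1848) = -72 + 22488/7 = 21984/7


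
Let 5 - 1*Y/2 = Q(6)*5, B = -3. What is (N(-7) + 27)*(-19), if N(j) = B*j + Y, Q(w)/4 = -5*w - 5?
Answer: -27702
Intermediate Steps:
Q(w) = -20 - 20*w (Q(w) = 4*(-5*w - 5) = 4*(-5 - 5*w) = -20 - 20*w)
Y = 1410 (Y = 10 - 2*(-20 - 20*6)*5 = 10 - 2*(-20 - 120)*5 = 10 - (-280)*5 = 10 - 2*(-700) = 10 + 1400 = 1410)
N(j) = 1410 - 3*j (N(j) = -3*j + 1410 = 1410 - 3*j)
(N(-7) + 27)*(-19) = ((1410 - 3*(-7)) + 27)*(-19) = ((1410 + 21) + 27)*(-19) = (1431 + 27)*(-19) = 1458*(-19) = -27702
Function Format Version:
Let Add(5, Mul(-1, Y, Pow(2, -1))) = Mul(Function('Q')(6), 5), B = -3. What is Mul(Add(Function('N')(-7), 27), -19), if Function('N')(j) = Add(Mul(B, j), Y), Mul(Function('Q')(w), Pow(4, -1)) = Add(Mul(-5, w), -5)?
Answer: -27702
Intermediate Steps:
Function('Q')(w) = Add(-20, Mul(-20, w)) (Function('Q')(w) = Mul(4, Add(Mul(-5, w), -5)) = Mul(4, Add(-5, Mul(-5, w))) = Add(-20, Mul(-20, w)))
Y = 1410 (Y = Add(10, Mul(-2, Mul(Add(-20, Mul(-20, 6)), 5))) = Add(10, Mul(-2, Mul(Add(-20, -120), 5))) = Add(10, Mul(-2, Mul(-140, 5))) = Add(10, Mul(-2, -700)) = Add(10, 1400) = 1410)
Function('N')(j) = Add(1410, Mul(-3, j)) (Function('N')(j) = Add(Mul(-3, j), 1410) = Add(1410, Mul(-3, j)))
Mul(Add(Function('N')(-7), 27), -19) = Mul(Add(Add(1410, Mul(-3, -7)), 27), -19) = Mul(Add(Add(1410, 21), 27), -19) = Mul(Add(1431, 27), -19) = Mul(1458, -19) = -27702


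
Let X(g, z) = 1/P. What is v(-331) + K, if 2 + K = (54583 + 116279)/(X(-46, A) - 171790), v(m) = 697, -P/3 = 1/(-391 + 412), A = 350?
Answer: 119228053/171797 ≈ 694.01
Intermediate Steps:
P = -1/7 (P = -3/(-391 + 412) = -3/21 = -3*1/21 = -1/7 ≈ -0.14286)
X(g, z) = -7 (X(g, z) = 1/(-1/7) = -7)
K = -514456/171797 (K = -2 + (54583 + 116279)/(-7 - 171790) = -2 + 170862/(-171797) = -2 + 170862*(-1/171797) = -2 - 170862/171797 = -514456/171797 ≈ -2.9946)
v(-331) + K = 697 - 514456/171797 = 119228053/171797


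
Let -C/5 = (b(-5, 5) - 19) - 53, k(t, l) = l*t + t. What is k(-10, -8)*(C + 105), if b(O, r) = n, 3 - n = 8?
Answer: 34300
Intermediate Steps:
n = -5 (n = 3 - 1*8 = 3 - 8 = -5)
b(O, r) = -5
k(t, l) = t + l*t
C = 385 (C = -5*((-5 - 19) - 53) = -5*(-24 - 53) = -5*(-77) = 385)
k(-10, -8)*(C + 105) = (-10*(1 - 8))*(385 + 105) = -10*(-7)*490 = 70*490 = 34300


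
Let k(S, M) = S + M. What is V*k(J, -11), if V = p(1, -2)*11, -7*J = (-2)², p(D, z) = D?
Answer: -891/7 ≈ -127.29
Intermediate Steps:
J = -4/7 (J = -⅐*(-2)² = -⅐*4 = -4/7 ≈ -0.57143)
k(S, M) = M + S
V = 11 (V = 1*11 = 11)
V*k(J, -11) = 11*(-11 - 4/7) = 11*(-81/7) = -891/7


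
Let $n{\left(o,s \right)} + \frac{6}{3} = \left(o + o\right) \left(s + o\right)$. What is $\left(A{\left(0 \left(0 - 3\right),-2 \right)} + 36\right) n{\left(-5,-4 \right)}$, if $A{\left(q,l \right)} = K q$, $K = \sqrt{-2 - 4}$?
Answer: $3168$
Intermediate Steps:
$n{\left(o,s \right)} = -2 + 2 o \left(o + s\right)$ ($n{\left(o,s \right)} = -2 + \left(o + o\right) \left(s + o\right) = -2 + 2 o \left(o + s\right)$)
$K = i \sqrt{6}$ ($K = \sqrt{-6} = i \sqrt{6} \approx 2.4495 i$)
$A{\left(q,l \right)} = i q \sqrt{6}$ ($A{\left(q,l \right)} = i \sqrt{6} q = i q \sqrt{6}$)
$\left(A{\left(0 \left(0 - 3\right),-2 \right)} + 36\right) n{\left(-5,-4 \right)} = \left(i 0 \left(0 - 3\right) \sqrt{6} + 36\right) \left(-2 + 2 \left(-5\right)^{2} + 2 \left(-5\right) \left(-4\right)\right) = \left(i 0 \left(-3\right) \sqrt{6} + 36\right) \left(-2 + 2 \cdot 25 + 40\right) = \left(i 0 \sqrt{6} + 36\right) \left(-2 + 50 + 40\right) = \left(0 + 36\right) 88 = 36 \cdot 88 = 3168$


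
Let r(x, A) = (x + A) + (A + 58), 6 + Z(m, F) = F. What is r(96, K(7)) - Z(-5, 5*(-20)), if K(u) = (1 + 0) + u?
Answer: 276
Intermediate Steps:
Z(m, F) = -6 + F
K(u) = 1 + u
r(x, A) = 58 + x + 2*A (r(x, A) = (A + x) + (58 + A) = 58 + x + 2*A)
r(96, K(7)) - Z(-5, 5*(-20)) = (58 + 96 + 2*(1 + 7)) - (-6 + 5*(-20)) = (58 + 96 + 2*8) - (-6 - 100) = (58 + 96 + 16) - 1*(-106) = 170 + 106 = 276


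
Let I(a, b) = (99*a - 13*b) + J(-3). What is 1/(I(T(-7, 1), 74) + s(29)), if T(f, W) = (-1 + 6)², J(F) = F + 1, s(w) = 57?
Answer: 1/1568 ≈ 0.00063775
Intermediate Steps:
J(F) = 1 + F
T(f, W) = 25 (T(f, W) = 5² = 25)
I(a, b) = -2 - 13*b + 99*a (I(a, b) = (99*a - 13*b) + (1 - 3) = (-13*b + 99*a) - 2 = -2 - 13*b + 99*a)
1/(I(T(-7, 1), 74) + s(29)) = 1/((-2 - 13*74 + 99*25) + 57) = 1/((-2 - 962 + 2475) + 57) = 1/(1511 + 57) = 1/1568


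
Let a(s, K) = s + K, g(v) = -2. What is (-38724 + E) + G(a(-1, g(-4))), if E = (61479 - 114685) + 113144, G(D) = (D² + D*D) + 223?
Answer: 21455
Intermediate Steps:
a(s, K) = K + s
G(D) = 223 + 2*D² (G(D) = (D² + D²) + 223 = 2*D² + 223 = 223 + 2*D²)
E = 59938 (E = -53206 + 113144 = 59938)
(-38724 + E) + G(a(-1, g(-4))) = (-38724 + 59938) + (223 + 2*(-2 - 1)²) = 21214 + (223 + 2*(-3)²) = 21214 + (223 + 2*9) = 21214 + (223 + 18) = 21214 + 241 = 21455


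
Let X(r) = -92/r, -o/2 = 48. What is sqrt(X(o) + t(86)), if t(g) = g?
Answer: sqrt(12522)/12 ≈ 9.3251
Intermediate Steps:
o = -96 (o = -2*48 = -96)
sqrt(X(o) + t(86)) = sqrt(-92/(-96) + 86) = sqrt(-92*(-1/96) + 86) = sqrt(23/24 + 86) = sqrt(2087/24) = sqrt(12522)/12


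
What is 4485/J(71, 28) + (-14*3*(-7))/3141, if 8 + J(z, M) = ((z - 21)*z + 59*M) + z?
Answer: 8909/9423 ≈ 0.94545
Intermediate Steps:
J(z, M) = -8 + z + 59*M + z*(-21 + z) (J(z, M) = -8 + (((z - 21)*z + 59*M) + z) = -8 + (((-21 + z)*z + 59*M) + z) = -8 + ((z*(-21 + z) + 59*M) + z) = -8 + ((59*M + z*(-21 + z)) + z) = -8 + (z + 59*M + z*(-21 + z)) = -8 + z + 59*M + z*(-21 + z))
4485/J(71, 28) + (-14*3*(-7))/3141 = 4485/(-8 + 71² - 20*71 + 59*28) + (-14*3*(-7))/3141 = 4485/(-8 + 5041 - 1420 + 1652) - 42*(-7)*(1/3141) = 4485/5265 + 294*(1/3141) = 4485*(1/5265) + 98/1047 = 23/27 + 98/1047 = 8909/9423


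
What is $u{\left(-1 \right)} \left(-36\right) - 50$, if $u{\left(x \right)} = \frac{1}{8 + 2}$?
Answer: $- \frac{268}{5} \approx -53.6$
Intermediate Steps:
$u{\left(x \right)} = \frac{1}{10}$
$u{\left(-1 \right)} \left(-36\right) - 50 = \frac{1}{10} \left(-36\right) - 50 = - \frac{18}{5} - 50 = - \frac{268}{5}$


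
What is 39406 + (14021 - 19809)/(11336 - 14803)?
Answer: 136626390/3467 ≈ 39408.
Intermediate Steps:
39406 + (14021 - 19809)/(11336 - 14803) = 39406 - 5788/(-3467) = 39406 - 5788*(-1/3467) = 39406 + 5788/3467 = 136626390/3467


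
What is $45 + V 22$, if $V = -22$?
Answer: $-439$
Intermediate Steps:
$45 + V 22 = 45 - 484 = -439$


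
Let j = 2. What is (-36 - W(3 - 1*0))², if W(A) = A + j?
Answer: 1681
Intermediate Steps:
W(A) = 2 + A (W(A) = A + 2 = 2 + A)
(-36 - W(3 - 1*0))² = (-36 - (2 + (3 - 1*0)))² = (-36 - (2 + (3 + 0)))² = (-36 - (2 + 3))² = (-36 - 1*5)² = (-36 - 5)² = (-41)² = 1681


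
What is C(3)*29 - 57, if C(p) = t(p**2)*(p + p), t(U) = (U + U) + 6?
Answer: 4119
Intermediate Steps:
t(U) = 6 + 2*U (t(U) = 2*U + 6 = 6 + 2*U)
C(p) = 2*p*(6 + 2*p**2) (C(p) = (6 + 2*p**2)*(p + p) = (6 + 2*p**2)*(2*p) = 2*p*(6 + 2*p**2))
C(3)*29 - 57 = (4*3*(3 + 3**2))*29 - 57 = (4*3*(3 + 9))*29 - 57 = (4*3*12)*29 - 57 = 144*29 - 57 = 4176 - 57 = 4119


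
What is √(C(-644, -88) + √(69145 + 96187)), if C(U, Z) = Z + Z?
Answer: √(-176 + 2*√41333) ≈ 15.186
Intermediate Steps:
C(U, Z) = 2*Z
√(C(-644, -88) + √(69145 + 96187)) = √(2*(-88) + √(69145 + 96187)) = √(-176 + √165332) = √(-176 + 2*√41333)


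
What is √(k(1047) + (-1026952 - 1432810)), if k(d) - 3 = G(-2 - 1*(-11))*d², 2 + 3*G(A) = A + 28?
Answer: √10329346 ≈ 3213.9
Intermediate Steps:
G(A) = 26/3 + A/3 (G(A) = -⅔ + (A + 28)/3 = -⅔ + (28 + A)/3 = -⅔ + (28/3 + A/3) = 26/3 + A/3)
k(d) = 3 + 35*d²/3 (k(d) = 3 + (26/3 + (-2 - 1*(-11))/3)*d² = 3 + (26/3 + (-2 + 11)/3)*d² = 3 + (26/3 + (⅓)*9)*d² = 3 + (26/3 + 3)*d² = 3 + 35*d²/3)
√(k(1047) + (-1026952 - 1432810)) = √((3 + (35/3)*1047²) + (-1026952 - 1432810)) = √((3 + (35/3)*1096209) - 2459762) = √((3 + 12789105) - 2459762) = √(12789108 - 2459762) = √10329346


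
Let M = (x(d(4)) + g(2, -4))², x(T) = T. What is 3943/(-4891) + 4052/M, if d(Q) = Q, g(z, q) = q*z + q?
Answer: 4891495/78256 ≈ 62.506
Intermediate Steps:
g(z, q) = q + q*z
M = 64 (M = (4 - 4*(1 + 2))² = (4 - 4*3)² = (4 - 12)² = (-8)² = 64)
3943/(-4891) + 4052/M = 3943/(-4891) + 4052/64 = 3943*(-1/4891) + 4052*(1/64) = -3943/4891 + 1013/16 = 4891495/78256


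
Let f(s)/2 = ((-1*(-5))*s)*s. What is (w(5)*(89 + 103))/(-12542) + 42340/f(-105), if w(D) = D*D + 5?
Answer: -5200586/69137775 ≈ -0.075221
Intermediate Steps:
f(s) = 10*s² (f(s) = 2*(((-1*(-5))*s)*s) = 2*((5*s)*s) = 2*(5*s²) = 10*s²)
w(D) = 5 + D² (w(D) = D² + 5 = 5 + D²)
(w(5)*(89 + 103))/(-12542) + 42340/f(-105) = ((5 + 5²)*(89 + 103))/(-12542) + 42340/((10*(-105)²)) = ((5 + 25)*192)*(-1/12542) + 42340/((10*11025)) = (30*192)*(-1/12542) + 42340/110250 = 5760*(-1/12542) + 42340*(1/110250) = -2880/6271 + 4234/11025 = -5200586/69137775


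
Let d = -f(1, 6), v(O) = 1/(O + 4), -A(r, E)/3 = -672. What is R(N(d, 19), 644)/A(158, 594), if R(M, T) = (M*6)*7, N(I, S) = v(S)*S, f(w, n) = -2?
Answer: 19/1104 ≈ 0.017210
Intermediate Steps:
A(r, E) = 2016 (A(r, E) = -3*(-672) = 2016)
v(O) = 1/(4 + O)
d = 2 (d = -1*(-2) = 2)
N(I, S) = S/(4 + S)
R(M, T) = 42*M (R(M, T) = (6*M)*7 = 42*M)
R(N(d, 19), 644)/A(158, 594) = (42*(19/(4 + 19)))/2016 = (42*(19/23))*(1/2016) = (798/23)*(1/2016) = 19/1104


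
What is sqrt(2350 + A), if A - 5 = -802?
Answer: sqrt(1553) ≈ 39.408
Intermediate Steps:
A = -797 (A = 5 - 802 = -797)
sqrt(2350 + A) = sqrt(2350 - 797) = sqrt(1553)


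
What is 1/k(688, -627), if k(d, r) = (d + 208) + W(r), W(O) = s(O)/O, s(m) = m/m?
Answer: 627/561791 ≈ 0.0011161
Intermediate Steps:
s(m) = 1
W(O) = 1/O
k(d, r) = 208 + d + 1/r (k(d, r) = (d + 208) + 1/r = (208 + d) + 1/r = 208 + d + 1/r)
1/k(688, -627) = 1/(208 + 688 + 1/(-627)) = 1/(208 + 688 - 1/627) = 1/(561791/627) = 627/561791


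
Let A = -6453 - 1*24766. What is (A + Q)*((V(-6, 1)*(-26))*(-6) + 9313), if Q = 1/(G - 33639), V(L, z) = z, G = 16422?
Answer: -5089564054756/17217 ≈ -2.9561e+8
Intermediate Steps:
A = -31219 (A = -6453 - 24766 = -31219)
Q = -1/17217 (Q = 1/(16422 - 33639) = 1/(-17217) = -1/17217 ≈ -5.8082e-5)
(A + Q)*((V(-6, 1)*(-26))*(-6) + 9313) = (-31219 - 1/17217)*((1*(-26))*(-6) + 9313) = -537497524*(-26*(-6) + 9313)/17217 = -537497524*(156 + 9313)/17217 = -537497524/17217*9469 = -5089564054756/17217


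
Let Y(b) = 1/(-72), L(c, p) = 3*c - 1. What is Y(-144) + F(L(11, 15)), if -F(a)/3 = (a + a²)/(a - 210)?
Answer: 113959/6408 ≈ 17.784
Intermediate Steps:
L(c, p) = -1 + 3*c
F(a) = -3*(a + a²)/(-210 + a) (F(a) = -3*(a + a²)/(a - 210) = -3*(a + a²)/(-210 + a))
Y(b) = -1/72
Y(-144) + F(L(11, 15)) = -1/72 - 3*(-1 + 3*11)*(1 + (-1 + 3*11))/(-210 + (-1 + 3*11)) = -1/72 - 3*(-1 + 33)*(1 + (-1 + 33))/(-210 + (-1 + 33)) = -1/72 - 3*32*(1 + 32)/(-210 + 32) = -1/72 - 3*32*33/(-178) = -1/72 - 3*32*(-1/178)*33 = -1/72 + 1584/89 = 113959/6408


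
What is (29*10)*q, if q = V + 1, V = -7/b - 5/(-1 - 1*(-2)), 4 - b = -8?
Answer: -7975/6 ≈ -1329.2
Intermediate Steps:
b = 12 (b = 4 - 1*(-8) = 4 + 8 = 12)
V = -67/12 (V = -7/12 - 5/(-1 - 1*(-2)) = -7*1/12 - 5/(-1 + 2) = -7/12 - 5/1 = -7/12 - 5*1 = -7/12 - 5 = -67/12 ≈ -5.5833)
q = -55/12 (q = -67/12 + 1 = -55/12 ≈ -4.5833)
(29*10)*q = (29*10)*(-55/12) = 290*(-55/12) = -7975/6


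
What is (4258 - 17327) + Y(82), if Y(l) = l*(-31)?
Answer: -15611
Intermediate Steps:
Y(l) = -31*l
(4258 - 17327) + Y(82) = (4258 - 17327) - 31*82 = -13069 - 2542 = -15611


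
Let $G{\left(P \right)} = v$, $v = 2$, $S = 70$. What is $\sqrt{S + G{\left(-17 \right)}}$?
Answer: $6 \sqrt{2} \approx 8.4853$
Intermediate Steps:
$G{\left(P \right)} = 2$
$\sqrt{S + G{\left(-17 \right)}} = \sqrt{70 + 2} = \sqrt{72} = 6 \sqrt{2}$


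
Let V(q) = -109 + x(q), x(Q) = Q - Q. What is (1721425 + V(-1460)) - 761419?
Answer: 959897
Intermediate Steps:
x(Q) = 0
V(q) = -109 (V(q) = -109 + 0 = -109)
(1721425 + V(-1460)) - 761419 = (1721425 - 109) - 761419 = 1721316 - 761419 = 959897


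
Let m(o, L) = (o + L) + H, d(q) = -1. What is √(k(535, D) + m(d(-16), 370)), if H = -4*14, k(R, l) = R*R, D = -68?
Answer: √286538 ≈ 535.29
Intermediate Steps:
k(R, l) = R²
H = -56
m(o, L) = -56 + L + o (m(o, L) = (o + L) - 56 = (L + o) - 56 = -56 + L + o)
√(k(535, D) + m(d(-16), 370)) = √(535² + (-56 + 370 - 1)) = √(286225 + 313) = √286538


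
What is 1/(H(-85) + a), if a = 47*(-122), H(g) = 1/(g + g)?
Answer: -170/974781 ≈ -0.00017440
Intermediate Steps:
H(g) = 1/(2*g)
a = -5734
1/(H(-85) + a) = 1/((½)/(-85) - 5734) = 1/((½)*(-1/85) - 5734) = 1/(-1/170 - 5734) = 1/(-974781/170) = -170/974781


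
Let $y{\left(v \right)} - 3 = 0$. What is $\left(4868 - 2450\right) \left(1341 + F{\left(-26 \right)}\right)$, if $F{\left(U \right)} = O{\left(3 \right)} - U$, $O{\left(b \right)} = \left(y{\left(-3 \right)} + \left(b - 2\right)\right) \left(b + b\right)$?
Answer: $3363438$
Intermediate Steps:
$y{\left(v \right)} = 3$ ($y{\left(v \right)} = 3 + 0 = 3$)
$O{\left(b \right)} = 2 b \left(1 + b\right)$ ($O{\left(b \right)} = \left(3 + \left(b - 2\right)\right) \left(b + b\right) = \left(3 + \left(-2 + b\right)\right) 2 b = \left(1 + b\right) 2 b = 2 b \left(1 + b\right)$)
$F{\left(U \right)} = 24 - U$ ($F{\left(U \right)} = 2 \cdot 3 \left(1 + 3\right) - U = 2 \cdot 3 \cdot 4 - U = 24 - U$)
$\left(4868 - 2450\right) \left(1341 + F{\left(-26 \right)}\right) = \left(4868 - 2450\right) \left(1341 + \left(24 - -26\right)\right) = 2418 \left(1341 + \left(24 + 26\right)\right) = 2418 \left(1341 + 50\right) = 2418 \cdot 1391 = 3363438$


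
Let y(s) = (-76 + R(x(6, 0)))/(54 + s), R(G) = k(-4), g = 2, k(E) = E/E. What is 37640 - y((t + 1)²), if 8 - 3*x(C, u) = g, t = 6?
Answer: 3876995/103 ≈ 37641.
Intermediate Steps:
k(E) = 1
x(C, u) = 2 (x(C, u) = 8/3 - ⅓*2 = 8/3 - ⅔ = 2)
R(G) = 1
y(s) = -75/(54 + s) (y(s) = (-76 + 1)/(54 + s) = -75/(54 + s))
37640 - y((t + 1)²) = 37640 - (-75)/(54 + (6 + 1)²) = 37640 - (-75)/(54 + 7²) = 37640 - (-75)/(54 + 49) = 37640 - (-75)/103 = 37640 - 1*(-75/103) = 37640 + 75/103 = 3876995/103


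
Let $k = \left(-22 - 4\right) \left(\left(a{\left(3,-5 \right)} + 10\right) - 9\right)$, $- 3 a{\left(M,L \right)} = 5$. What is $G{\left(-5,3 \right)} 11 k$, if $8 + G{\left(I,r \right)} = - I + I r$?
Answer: $-3432$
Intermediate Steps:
$a{\left(M,L \right)} = - \frac{5}{3}$ ($a{\left(M,L \right)} = \left(- \frac{1}{3}\right) 5 = - \frac{5}{3}$)
$G{\left(I,r \right)} = -8 - I + I r$ ($G{\left(I,r \right)} = -8 + \left(- I + I r\right) = -8 - I + I r$)
$k = \frac{52}{3}$ ($k = \left(-22 - 4\right) \left(\left(- \frac{5}{3} + 10\right) - 9\right) = - 26 \left(\frac{25}{3} - 9\right) = \left(-26\right) \left(- \frac{2}{3}\right) = \frac{52}{3} \approx 17.333$)
$G{\left(-5,3 \right)} 11 k = \left(-8 - -5 - 15\right) 11 \cdot \frac{52}{3} = \left(-8 + 5 - 15\right) 11 \cdot \frac{52}{3} = \left(-18\right) 11 \cdot \frac{52}{3} = \left(-198\right) \frac{52}{3} = -3432$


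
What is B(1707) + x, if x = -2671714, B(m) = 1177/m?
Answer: -4560614621/1707 ≈ -2.6717e+6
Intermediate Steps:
B(1707) + x = 1177/1707 - 2671714 = -4560614621/1707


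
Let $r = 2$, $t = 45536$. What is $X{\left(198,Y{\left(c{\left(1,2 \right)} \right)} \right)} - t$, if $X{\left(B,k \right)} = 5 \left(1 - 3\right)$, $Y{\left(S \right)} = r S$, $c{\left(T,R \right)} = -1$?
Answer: $-45546$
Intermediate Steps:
$Y{\left(S \right)} = 2 S$
$X{\left(B,k \right)} = -10$ ($X{\left(B,k \right)} = 5 \left(-2\right) = -10$)
$X{\left(198,Y{\left(c{\left(1,2 \right)} \right)} \right)} - t = -10 - 45536 = -45546$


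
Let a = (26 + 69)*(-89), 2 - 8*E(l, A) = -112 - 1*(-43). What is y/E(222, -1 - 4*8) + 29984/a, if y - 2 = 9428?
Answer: 635716336/600305 ≈ 1059.0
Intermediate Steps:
y = 9430 (y = 2 + 9428 = 9430)
E(l, A) = 71/8 (E(l, A) = 1/4 - (-112 - 1*(-43))/8 = 1/4 - (-112 + 43)/8 = 1/4 - 1/8*(-69) = 1/4 + 69/8 = 71/8)
a = -8455 (a = 95*(-89) = -8455)
y/E(222, -1 - 4*8) + 29984/a = 9430/(71/8) + 29984/(-8455) = 9430*(8/71) + 29984*(-1/8455) = 75440/71 - 29984/8455 = 635716336/600305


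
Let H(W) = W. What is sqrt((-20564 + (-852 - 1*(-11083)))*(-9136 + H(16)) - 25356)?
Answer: 6*sqrt(2616989) ≈ 9706.3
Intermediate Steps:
sqrt((-20564 + (-852 - 1*(-11083)))*(-9136 + H(16)) - 25356) = sqrt((-20564 + (-852 - 1*(-11083)))*(-9136 + 16) - 25356) = sqrt((-20564 + (-852 + 11083))*(-9120) - 25356) = sqrt((-20564 + 10231)*(-9120) - 25356) = sqrt(-10333*(-9120) - 25356) = sqrt(94236960 - 25356) = sqrt(94211604) = 6*sqrt(2616989)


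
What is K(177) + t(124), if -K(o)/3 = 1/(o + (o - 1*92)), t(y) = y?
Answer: 32485/262 ≈ 123.99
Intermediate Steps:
K(o) = -3/(-92 + 2*o) (K(o) = -3/(o + (o - 1*92)) = -3/(o + (o - 92)) = -3/(o + (-92 + o)) = -3/(-92 + 2*o))
K(177) + t(124) = -3/(-92 + 2*177) + 124 = -3/(-92 + 354) + 124 = -3/262 + 124 = 32485/262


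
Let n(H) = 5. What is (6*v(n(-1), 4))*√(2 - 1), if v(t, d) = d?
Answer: 24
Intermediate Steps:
(6*v(n(-1), 4))*√(2 - 1) = (6*4)*√(2 - 1) = 24*√1 = 24*1 = 24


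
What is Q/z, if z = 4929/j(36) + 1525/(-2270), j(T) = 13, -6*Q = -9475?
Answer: 27960725/6701403 ≈ 4.1724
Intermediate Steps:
Q = 9475/6 (Q = -⅙*(-9475) = 9475/6 ≈ 1579.2)
z = 2233801/5902 (z = 4929/13 + 1525/(-2270) = 4929*(1/13) + 1525*(-1/2270) = 4929/13 - 305/454 = 2233801/5902 ≈ 378.48)
Q/z = 9475/(6*(2233801/5902)) = (9475/6)*(5902/2233801) = 27960725/6701403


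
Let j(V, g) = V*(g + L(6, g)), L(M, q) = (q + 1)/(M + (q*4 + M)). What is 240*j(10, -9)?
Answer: -20800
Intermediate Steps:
L(M, q) = (1 + q)/(2*M + 4*q) (L(M, q) = (1 + q)/(M + (4*q + M)) = (1 + q)/(M + (M + 4*q)) = (1 + q)/(2*M + 4*q))
j(V, g) = V*(g + (1 + g)/(2*(6 + 2*g)))
240*j(10, -9) = 240*((¼)*10*(1 - 9 + 4*(-9)*(3 - 9))/(3 - 9)) = 240*((¼)*10*(1 - 9 + 4*(-9)*(-6))/(-6)) = 240*((¼)*10*(-⅙)*(1 - 9 + 216)) = 240*((¼)*10*(-⅙)*208) = 240*(-260/3) = -20800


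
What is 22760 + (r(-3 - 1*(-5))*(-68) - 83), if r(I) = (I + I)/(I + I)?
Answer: 22609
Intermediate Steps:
r(I) = 1 (r(I) = (2*I)/((2*I)) = (2*I)*(1/(2*I)) = 1)
22760 + (r(-3 - 1*(-5))*(-68) - 83) = 22760 + (1*(-68) - 83) = 22760 + (-68 - 83) = 22760 - 151 = 22609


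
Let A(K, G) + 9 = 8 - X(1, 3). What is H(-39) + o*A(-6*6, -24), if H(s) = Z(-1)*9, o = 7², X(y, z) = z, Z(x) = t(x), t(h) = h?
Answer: -205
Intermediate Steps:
Z(x) = x
o = 49
H(s) = -9 (H(s) = -1*9 = -9)
A(K, G) = -4 (A(K, G) = -9 + (8 - 1*3) = -9 + (8 - 3) = -9 + 5 = -4)
H(-39) + o*A(-6*6, -24) = -9 + 49*(-4) = -9 - 196 = -205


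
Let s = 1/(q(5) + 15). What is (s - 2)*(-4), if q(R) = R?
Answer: 39/5 ≈ 7.8000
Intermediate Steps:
s = 1/20 (s = 1/(5 + 15) = 1/20 ≈ 0.050000)
(s - 2)*(-4) = (1/20 - 2)*(-4) = -39/20*(-4) = 39/5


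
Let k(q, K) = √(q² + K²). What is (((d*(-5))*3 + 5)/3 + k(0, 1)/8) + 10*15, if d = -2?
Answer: 3883/24 ≈ 161.79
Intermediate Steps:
k(q, K) = √(K² + q²)
(((d*(-5))*3 + 5)/3 + k(0, 1)/8) + 10*15 = ((-2*(-5)*3 + 5)/3 + √(1² + 0²)/8) + 10*15 = ((10*3 + 5)*(⅓) + √(1 + 0)*(⅛)) + 150 = ((30 + 5)*(⅓) + √1*(⅛)) + 150 = (35*(⅓) + 1*(⅛)) + 150 = (35/3 + ⅛) + 150 = 283/24 + 150 = 3883/24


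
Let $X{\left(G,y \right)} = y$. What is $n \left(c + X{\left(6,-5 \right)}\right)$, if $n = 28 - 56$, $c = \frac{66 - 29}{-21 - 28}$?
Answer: $\frac{1128}{7} \approx 161.14$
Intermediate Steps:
$c = - \frac{37}{49}$ ($c = \frac{37}{-49} = 37 \left(- \frac{1}{49}\right) = - \frac{37}{49} \approx -0.7551$)
$n = -28$ ($n = 28 - 56 = -28$)
$n \left(c + X{\left(6,-5 \right)}\right) = - 28 \left(- \frac{37}{49} - 5\right) = \left(-28\right) \left(- \frac{282}{49}\right) = \frac{1128}{7}$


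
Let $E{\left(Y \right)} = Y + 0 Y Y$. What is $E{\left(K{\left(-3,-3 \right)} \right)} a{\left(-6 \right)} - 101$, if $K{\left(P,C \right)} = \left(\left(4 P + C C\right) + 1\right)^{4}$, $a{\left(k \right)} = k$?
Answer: $-197$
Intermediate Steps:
$K{\left(P,C \right)} = \left(1 + C^{2} + 4 P\right)^{4}$ ($K{\left(P,C \right)} = \left(\left(4 P + C^{2}\right) + 1\right)^{4} = \left(\left(C^{2} + 4 P\right) + 1\right)^{4} = \left(1 + C^{2} + 4 P\right)^{4}$)
$E{\left(Y \right)} = Y$ ($E{\left(Y \right)} = Y + 0 Y^{2} = Y + 0 = Y$)
$E{\left(K{\left(-3,-3 \right)} \right)} a{\left(-6 \right)} - 101 = \left(1 + \left(-3\right)^{2} + 4 \left(-3\right)\right)^{4} \left(-6\right) - 101 = \left(1 + 9 - 12\right)^{4} \left(-6\right) - 101 = \left(-2\right)^{4} \left(-6\right) - 101 = 16 \left(-6\right) - 101 = -96 - 101 = -197$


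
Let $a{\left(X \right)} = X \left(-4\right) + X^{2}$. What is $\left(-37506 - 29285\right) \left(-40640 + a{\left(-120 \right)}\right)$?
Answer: $1720536160$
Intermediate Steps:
$a{\left(X \right)} = X^{2} - 4 X$ ($a{\left(X \right)} = - 4 X + X^{2} = X^{2} - 4 X$)
$\left(-37506 - 29285\right) \left(-40640 + a{\left(-120 \right)}\right) = \left(-37506 - 29285\right) \left(-40640 - 120 \left(-4 - 120\right)\right) = - 66791 \left(-40640 - -14880\right) = - 66791 \left(-40640 + 14880\right) = \left(-66791\right) \left(-25760\right) = 1720536160$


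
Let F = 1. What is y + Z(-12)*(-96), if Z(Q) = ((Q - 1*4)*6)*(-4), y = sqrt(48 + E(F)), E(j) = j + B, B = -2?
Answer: -36864 + sqrt(47) ≈ -36857.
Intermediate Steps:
E(j) = -2 + j (E(j) = j - 2 = -2 + j)
y = sqrt(47) (y = sqrt(48 + (-2 + 1)) = sqrt(48 - 1) = sqrt(47) ≈ 6.8557)
Z(Q) = 96 - 24*Q (Z(Q) = ((Q - 4)*6)*(-4) = ((-4 + Q)*6)*(-4) = (-24 + 6*Q)*(-4) = 96 - 24*Q)
y + Z(-12)*(-96) = sqrt(47) + (96 - 24*(-12))*(-96) = sqrt(47) + (96 + 288)*(-96) = sqrt(47) + 384*(-96) = sqrt(47) - 36864 = -36864 + sqrt(47)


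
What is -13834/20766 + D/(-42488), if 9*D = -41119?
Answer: -739355629/1323458712 ≈ -0.55865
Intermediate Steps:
D = -41119/9 (D = (⅑)*(-41119) = -41119/9 ≈ -4568.8)
-13834/20766 + D/(-42488) = -13834/20766 - 41119/9/(-42488) = -13834*1/20766 - 41119/9*(-1/42488) = -6917/10383 + 41119/382392 = -739355629/1323458712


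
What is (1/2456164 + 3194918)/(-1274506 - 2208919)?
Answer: -7847242574553/8555863081700 ≈ -0.91718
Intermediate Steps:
(1/2456164 + 3194918)/(-1274506 - 2208919) = (1/2456164 + 3194918)/(-3483425) = (7847242574553/2456164)*(-1/3483425) = -7847242574553/8555863081700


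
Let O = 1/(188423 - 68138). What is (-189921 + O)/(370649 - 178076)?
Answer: -22844647484/23163643305 ≈ -0.98623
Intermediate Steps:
O = 1/120285 ≈ 8.3136e-6
(-189921 + O)/(370649 - 178076) = (-189921 + 1/120285)/(370649 - 178076) = -22844647484/120285/192573 = -22844647484/120285*1/192573 = -22844647484/23163643305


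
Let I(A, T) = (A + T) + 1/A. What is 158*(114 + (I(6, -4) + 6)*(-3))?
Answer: 14141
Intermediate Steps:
I(A, T) = A + T + 1/A
158*(114 + (I(6, -4) + 6)*(-3)) = 158*(114 + ((6 - 4 + 1/6) + 6)*(-3)) = 158*(114 + ((6 - 4 + ⅙) + 6)*(-3)) = 158*(114 + (13/6 + 6)*(-3)) = 158*(114 + (49/6)*(-3)) = 158*(114 - 49/2) = 158*(179/2) = 14141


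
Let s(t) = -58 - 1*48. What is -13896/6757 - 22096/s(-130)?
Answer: 73914848/358121 ≈ 206.40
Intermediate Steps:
s(t) = -106 (s(t) = -58 - 48 = -106)
-13896/6757 - 22096/s(-130) = -13896/6757 - 22096/(-106) = -13896*1/6757 - 22096*(-1/106) = -13896/6757 + 11048/53 = 73914848/358121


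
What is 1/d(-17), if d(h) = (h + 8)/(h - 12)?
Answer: 29/9 ≈ 3.2222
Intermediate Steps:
d(h) = (8 + h)/(-12 + h)
1/d(-17) = 1/((8 - 17)/(-12 - 17)) = 1/(-9/(-29)) = 1/(-1/29*(-9)) = 1/(9/29) = 29/9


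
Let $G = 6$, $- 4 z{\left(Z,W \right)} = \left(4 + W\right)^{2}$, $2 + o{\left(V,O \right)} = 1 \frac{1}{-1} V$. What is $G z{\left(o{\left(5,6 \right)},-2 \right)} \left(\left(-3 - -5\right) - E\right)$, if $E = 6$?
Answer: $24$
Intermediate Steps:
$o{\left(V,O \right)} = -2 - V$ ($o{\left(V,O \right)} = -2 + 1 \frac{1}{-1} V = -2 + 1 \left(-1\right) V = -2 - V$)
$z{\left(Z,W \right)} = - \frac{\left(4 + W\right)^{2}}{4}$
$G z{\left(o{\left(5,6 \right)},-2 \right)} \left(\left(-3 - -5\right) - E\right) = 6 \left(- \frac{\left(4 - 2\right)^{2}}{4}\right) \left(\left(-3 - -5\right) - 6\right) = 6 \left(- \frac{2^{2}}{4}\right) \left(\left(-3 + 5\right) - 6\right) = 6 \left(\left(- \frac{1}{4}\right) 4\right) \left(2 - 6\right) = 6 \left(-1\right) \left(-4\right) = \left(-6\right) \left(-4\right) = 24$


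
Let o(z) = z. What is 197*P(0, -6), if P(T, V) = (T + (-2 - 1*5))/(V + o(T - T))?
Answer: 1379/6 ≈ 229.83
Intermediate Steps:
P(T, V) = (-7 + T)/V (P(T, V) = (T + (-2 - 1*5))/(V + (T - T)) = (T + (-2 - 5))/(V + 0) = (T - 7)/V = (-7 + T)/V)
197*P(0, -6) = 197*((-7 + 0)/(-6)) = 197*(-⅙*(-7)) = 197*(7/6) = 1379/6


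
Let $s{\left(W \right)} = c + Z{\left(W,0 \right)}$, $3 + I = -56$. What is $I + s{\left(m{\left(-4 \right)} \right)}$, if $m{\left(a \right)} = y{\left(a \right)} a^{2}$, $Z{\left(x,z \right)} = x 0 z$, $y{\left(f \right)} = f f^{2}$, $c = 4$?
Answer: $-55$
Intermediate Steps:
$y{\left(f \right)} = f^{3}$
$Z{\left(x,z \right)} = 0$ ($Z{\left(x,z \right)} = 0 z = 0$)
$I = -59$ ($I = -3 - 56 = -59$)
$m{\left(a \right)} = a^{5}$ ($m{\left(a \right)} = a^{3} a^{2} = a^{5}$)
$s{\left(W \right)} = 4$ ($s{\left(W \right)} = 4 + 0 = 4$)
$I + s{\left(m{\left(-4 \right)} \right)} = -59 + 4 = -55$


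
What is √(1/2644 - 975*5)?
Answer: 7*I*√173876711/1322 ≈ 69.821*I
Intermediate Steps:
√(1/2644 - 975*5) = √(1/2644 - 4875) = √(-12889499/2644) = 7*I*√173876711/1322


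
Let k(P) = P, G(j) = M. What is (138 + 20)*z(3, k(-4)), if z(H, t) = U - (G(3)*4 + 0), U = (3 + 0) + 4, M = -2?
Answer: 2370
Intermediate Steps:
G(j) = -2
U = 7 (U = 3 + 4 = 7)
z(H, t) = 15 (z(H, t) = 7 - (-2*4 + 0) = 7 - (-8 + 0) = 7 - 1*(-8) = 7 + 8 = 15)
(138 + 20)*z(3, k(-4)) = (138 + 20)*15 = 158*15 = 2370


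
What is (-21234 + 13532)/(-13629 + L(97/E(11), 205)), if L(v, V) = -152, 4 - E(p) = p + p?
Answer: 7702/13781 ≈ 0.55889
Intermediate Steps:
E(p) = 4 - 2*p (E(p) = 4 - (p + p) = 4 - 2*p)
(-21234 + 13532)/(-13629 + L(97/E(11), 205)) = (-21234 + 13532)/(-13629 - 152) = -7702/(-13781) = -7702*(-1/13781) = 7702/13781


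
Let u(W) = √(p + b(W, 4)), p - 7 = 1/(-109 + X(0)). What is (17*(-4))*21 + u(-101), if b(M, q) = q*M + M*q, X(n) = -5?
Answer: -1428 + I*√10409910/114 ≈ -1428.0 + 28.302*I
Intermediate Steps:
b(M, q) = 2*M*q (b(M, q) = M*q + M*q = 2*M*q)
p = 797/114 (p = 7 + 1/(-109 - 5) = 7 + 1/(-114) = 7 - 1/114 = 797/114 ≈ 6.9912)
u(W) = √(797/114 + 8*W) (u(W) = √(797/114 + 2*W*4) = √(797/114 + 8*W))
(17*(-4))*21 + u(-101) = (17*(-4))*21 + √(90858 + 103968*(-101))/114 = -68*21 + √(90858 - 10500768)/114 = -1428 + √(-10409910)/114 = -1428 + (I*√10409910)/114 = -1428 + I*√10409910/114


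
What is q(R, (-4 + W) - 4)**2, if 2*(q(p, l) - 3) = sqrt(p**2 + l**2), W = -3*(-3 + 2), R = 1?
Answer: (6 + sqrt(26))**2/4 ≈ 30.797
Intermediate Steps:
W = 3 (W = -3*(-1) = 3)
q(p, l) = 3 + sqrt(l**2 + p**2)/2 (q(p, l) = 3 + sqrt(p**2 + l**2)/2 = 3 + sqrt(l**2 + p**2)/2)
q(R, (-4 + W) - 4)**2 = (3 + sqrt(((-4 + 3) - 4)**2 + 1**2)/2)**2 = (3 + sqrt((-1 - 4)**2 + 1)/2)**2 = (3 + sqrt((-5)**2 + 1)/2)**2 = (3 + sqrt(25 + 1)/2)**2 = (3 + sqrt(26)/2)**2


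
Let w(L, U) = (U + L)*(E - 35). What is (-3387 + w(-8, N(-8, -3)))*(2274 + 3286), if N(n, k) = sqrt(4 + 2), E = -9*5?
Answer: -15273320 - 444800*sqrt(6) ≈ -1.6363e+7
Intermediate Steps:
E = -45
N(n, k) = sqrt(6)
w(L, U) = -80*L - 80*U (w(L, U) = (U + L)*(-45 - 35) = (L + U)*(-80) = -80*L - 80*U)
(-3387 + w(-8, N(-8, -3)))*(2274 + 3286) = (-3387 + (-80*(-8) - 80*sqrt(6)))*(2274 + 3286) = (-3387 + (640 - 80*sqrt(6)))*5560 = (-2747 - 80*sqrt(6))*5560 = -15273320 - 444800*sqrt(6)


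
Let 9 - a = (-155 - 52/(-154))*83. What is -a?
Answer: -989140/77 ≈ -12846.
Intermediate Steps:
a = 989140/77 (a = 9 - (-155 - 52/(-154))*83 = 9 - (-155 - 52*(-1/154))*83 = 9 - (-155 + 26/77)*83 = 9 - (-11909)*83/77 = 9 - 1*(-988447/77) = 9 + 988447/77 = 989140/77 ≈ 12846.)
-a = -1*989140/77 = -989140/77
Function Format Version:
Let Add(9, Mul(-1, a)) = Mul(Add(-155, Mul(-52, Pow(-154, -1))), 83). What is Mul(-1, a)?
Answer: Rational(-989140, 77) ≈ -12846.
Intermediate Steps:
a = Rational(989140, 77) (a = Add(9, Mul(-1, Mul(Add(-155, Mul(-52, Pow(-154, -1))), 83))) = Add(9, Mul(-1, Mul(Add(-155, Mul(-52, Rational(-1, 154))), 83))) = Add(9, Mul(-1, Mul(Add(-155, Rational(26, 77)), 83))) = Add(9, Mul(-1, Mul(Rational(-11909, 77), 83))) = Add(9, Mul(-1, Rational(-988447, 77))) = Add(9, Rational(988447, 77)) = Rational(989140, 77) ≈ 12846.)
Mul(-1, a) = Mul(-1, Rational(989140, 77)) = Rational(-989140, 77)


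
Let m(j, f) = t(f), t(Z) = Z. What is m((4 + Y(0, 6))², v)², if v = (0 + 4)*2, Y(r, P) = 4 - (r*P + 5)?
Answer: 64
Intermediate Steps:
Y(r, P) = -1 - P*r (Y(r, P) = 4 - (P*r + 5) = 4 - (5 + P*r) = 4 + (-5 - P*r) = -1 - P*r)
v = 8 (v = 4*2 = 8)
m(j, f) = f
m((4 + Y(0, 6))², v)² = 8² = 64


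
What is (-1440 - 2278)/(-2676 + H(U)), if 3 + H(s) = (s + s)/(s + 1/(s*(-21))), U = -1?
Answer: 37180/26769 ≈ 1.3889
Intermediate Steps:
H(s) = -3 + 2*s/(s - 1/(21*s)) (H(s) = -3 + (s + s)/(s + 1/(s*(-21))) = -3 + (2*s)/(s + 1/(-21*s)) = -3 + (2*s)/(s - 1/(21*s)) = -3 + 2*s/(s - 1/(21*s)))
(-1440 - 2278)/(-2676 + H(U)) = (-1440 - 2278)/(-2676 + 3*(1 - 7*(-1)²)/(-1 + 21*(-1)²)) = -3718/(-2676 + 3*(1 - 7*1)/(-1 + 21*1)) = -3718/(-2676 + 3*(1 - 7)/(-1 + 21)) = -3718/(-2676 + 3*(-6)/20) = -3718/(-2676 + 3*(1/20)*(-6)) = -3718/(-2676 - 9/10) = -3718/(-26769/10) = -3718*(-10/26769) = 37180/26769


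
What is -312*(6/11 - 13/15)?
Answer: 5512/55 ≈ 100.22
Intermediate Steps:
-312*(6/11 - 13/15) = -312*(-53/165) = 5512/55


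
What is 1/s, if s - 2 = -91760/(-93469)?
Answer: 93469/278698 ≈ 0.33538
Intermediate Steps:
s = 278698/93469 (s = 2 - 91760/(-93469) = 2 - 91760*(-1/93469) = 2 + 91760/93469 = 278698/93469 ≈ 2.9817)
1/s = 1/(278698/93469) = 93469/278698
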